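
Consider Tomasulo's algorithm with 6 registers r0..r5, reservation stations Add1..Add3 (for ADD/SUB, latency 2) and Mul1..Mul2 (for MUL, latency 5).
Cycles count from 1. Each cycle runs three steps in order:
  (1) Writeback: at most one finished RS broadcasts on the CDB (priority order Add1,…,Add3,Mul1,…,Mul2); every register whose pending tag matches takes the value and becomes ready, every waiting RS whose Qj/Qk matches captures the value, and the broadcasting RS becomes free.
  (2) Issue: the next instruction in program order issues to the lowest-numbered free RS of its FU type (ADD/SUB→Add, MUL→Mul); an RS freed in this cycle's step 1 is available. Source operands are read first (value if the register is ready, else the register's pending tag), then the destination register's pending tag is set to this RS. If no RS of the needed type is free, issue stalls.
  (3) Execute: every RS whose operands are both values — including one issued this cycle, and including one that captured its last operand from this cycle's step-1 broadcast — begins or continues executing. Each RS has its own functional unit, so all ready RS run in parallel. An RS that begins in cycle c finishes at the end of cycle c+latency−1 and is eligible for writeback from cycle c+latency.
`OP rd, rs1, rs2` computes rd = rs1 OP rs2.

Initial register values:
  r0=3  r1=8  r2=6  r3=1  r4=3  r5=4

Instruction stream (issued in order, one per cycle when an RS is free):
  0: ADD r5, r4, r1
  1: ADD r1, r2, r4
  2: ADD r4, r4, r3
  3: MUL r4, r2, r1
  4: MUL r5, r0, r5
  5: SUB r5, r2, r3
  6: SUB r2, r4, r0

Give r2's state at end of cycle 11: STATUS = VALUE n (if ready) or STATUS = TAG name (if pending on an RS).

  c1: issue ADD r5<-Add1  regs: r0:3,r1:8,r2:6,r3:1,r4:3,r5:Add1
  c2: issue ADD r1<-Add2  regs: r0:3,r1:Add2,r2:6,r3:1,r4:3,r5:Add1
  c3: CDB Add1=11; issue ADD r4<-Add1  regs: r0:3,r1:Add2,r2:6,r3:1,r4:Add1,r5:11
  c4: CDB Add2=9; issue MUL r4<-Mul1  regs: r0:3,r1:9,r2:6,r3:1,r4:Mul1,r5:11
  c5: CDB Add1=4; issue MUL r5<-Mul2  regs: r0:3,r1:9,r2:6,r3:1,r4:Mul1,r5:Mul2
  c6: issue SUB r5<-Add1  regs: r0:3,r1:9,r2:6,r3:1,r4:Mul1,r5:Add1
  c7: issue SUB r2<-Add2  regs: r0:3,r1:9,r2:Add2,r3:1,r4:Mul1,r5:Add1
  c8: CDB Add1=5  regs: r0:3,r1:9,r2:Add2,r3:1,r4:Mul1,r5:5
  c9: CDB Mul1=54  regs: r0:3,r1:9,r2:Add2,r3:1,r4:54,r5:5
  c10: CDB Mul2=33  regs: r0:3,r1:9,r2:Add2,r3:1,r4:54,r5:5
  c11: CDB Add2=51  regs: r0:3,r1:9,r2:51,r3:1,r4:54,r5:5

STATUS = VALUE 51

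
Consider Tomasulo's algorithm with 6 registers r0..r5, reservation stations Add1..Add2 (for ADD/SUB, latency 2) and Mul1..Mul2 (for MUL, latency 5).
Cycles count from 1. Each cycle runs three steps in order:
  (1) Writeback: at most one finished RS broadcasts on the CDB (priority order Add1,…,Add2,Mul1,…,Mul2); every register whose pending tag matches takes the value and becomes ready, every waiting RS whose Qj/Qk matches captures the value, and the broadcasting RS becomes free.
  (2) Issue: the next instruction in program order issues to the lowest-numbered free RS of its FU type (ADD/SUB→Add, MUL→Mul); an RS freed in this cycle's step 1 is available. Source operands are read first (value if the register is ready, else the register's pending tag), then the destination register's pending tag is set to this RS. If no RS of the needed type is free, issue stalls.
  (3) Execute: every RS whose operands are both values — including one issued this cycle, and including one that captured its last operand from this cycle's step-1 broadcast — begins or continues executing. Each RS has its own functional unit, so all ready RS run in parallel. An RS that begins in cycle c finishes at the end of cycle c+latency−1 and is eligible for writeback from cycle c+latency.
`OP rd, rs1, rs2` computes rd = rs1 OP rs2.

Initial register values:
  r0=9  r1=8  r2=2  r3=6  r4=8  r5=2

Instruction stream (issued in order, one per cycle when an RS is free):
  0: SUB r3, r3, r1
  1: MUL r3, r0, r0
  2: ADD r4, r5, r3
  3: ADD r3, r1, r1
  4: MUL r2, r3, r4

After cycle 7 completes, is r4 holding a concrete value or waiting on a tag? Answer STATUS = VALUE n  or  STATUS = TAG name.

  c1: issue SUB r3<-Add1  regs: r0:9,r1:8,r2:2,r3:Add1,r4:8,r5:2
  c2: issue MUL r3<-Mul1  regs: r0:9,r1:8,r2:2,r3:Mul1,r4:8,r5:2
  c3: CDB Add1=-2; issue ADD r4<-Add1  regs: r0:9,r1:8,r2:2,r3:Mul1,r4:Add1,r5:2
  c4: issue ADD r3<-Add2  regs: r0:9,r1:8,r2:2,r3:Add2,r4:Add1,r5:2
  c5: issue MUL r2<-Mul2  regs: r0:9,r1:8,r2:Mul2,r3:Add2,r4:Add1,r5:2
  c6: CDB Add2=16  regs: r0:9,r1:8,r2:Mul2,r3:16,r4:Add1,r5:2
  c7: CDB Mul1=81  regs: r0:9,r1:8,r2:Mul2,r3:16,r4:Add1,r5:2

STATUS = TAG Add1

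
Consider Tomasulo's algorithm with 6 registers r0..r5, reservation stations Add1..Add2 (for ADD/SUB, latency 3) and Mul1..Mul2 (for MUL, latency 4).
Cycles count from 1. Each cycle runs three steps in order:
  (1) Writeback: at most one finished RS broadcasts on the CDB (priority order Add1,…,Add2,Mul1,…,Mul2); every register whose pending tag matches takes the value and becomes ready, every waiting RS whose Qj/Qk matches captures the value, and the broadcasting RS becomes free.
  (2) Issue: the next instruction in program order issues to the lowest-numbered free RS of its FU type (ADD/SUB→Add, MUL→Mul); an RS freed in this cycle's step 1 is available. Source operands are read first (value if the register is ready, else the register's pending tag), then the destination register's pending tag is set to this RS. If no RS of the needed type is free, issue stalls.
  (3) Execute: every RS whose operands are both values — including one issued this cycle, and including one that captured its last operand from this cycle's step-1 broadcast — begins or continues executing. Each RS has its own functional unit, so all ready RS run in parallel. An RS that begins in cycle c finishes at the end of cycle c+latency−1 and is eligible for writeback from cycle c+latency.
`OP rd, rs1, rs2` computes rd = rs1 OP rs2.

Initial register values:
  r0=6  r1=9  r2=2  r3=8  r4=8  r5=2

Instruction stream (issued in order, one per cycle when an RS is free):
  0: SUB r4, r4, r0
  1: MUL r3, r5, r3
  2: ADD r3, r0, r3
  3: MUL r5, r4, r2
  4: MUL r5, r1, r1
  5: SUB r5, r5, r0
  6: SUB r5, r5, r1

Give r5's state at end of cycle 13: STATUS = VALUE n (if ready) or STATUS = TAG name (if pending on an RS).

  c1: issue SUB r4<-Add1  regs: r0:6,r1:9,r2:2,r3:8,r4:Add1,r5:2
  c2: issue MUL r3<-Mul1  regs: r0:6,r1:9,r2:2,r3:Mul1,r4:Add1,r5:2
  c3: issue ADD r3<-Add2  regs: r0:6,r1:9,r2:2,r3:Add2,r4:Add1,r5:2
  c4: CDB Add1=2; issue MUL r5<-Mul2  regs: r0:6,r1:9,r2:2,r3:Add2,r4:2,r5:Mul2
  c5: stall  regs: r0:6,r1:9,r2:2,r3:Add2,r4:2,r5:Mul2
  c6: CDB Mul1=16; issue MUL r5<-Mul1  regs: r0:6,r1:9,r2:2,r3:Add2,r4:2,r5:Mul1
  c7: issue SUB r5<-Add1  regs: r0:6,r1:9,r2:2,r3:Add2,r4:2,r5:Add1
  c8: CDB Mul2=4; stall  regs: r0:6,r1:9,r2:2,r3:Add2,r4:2,r5:Add1
  c9: CDB Add2=22; issue SUB r5<-Add2  regs: r0:6,r1:9,r2:2,r3:22,r4:2,r5:Add2
  c10: CDB Mul1=81  regs: r0:6,r1:9,r2:2,r3:22,r4:2,r5:Add2
  c11: -  regs: r0:6,r1:9,r2:2,r3:22,r4:2,r5:Add2
  c12: -  regs: r0:6,r1:9,r2:2,r3:22,r4:2,r5:Add2
  c13: CDB Add1=75  regs: r0:6,r1:9,r2:2,r3:22,r4:2,r5:Add2

STATUS = TAG Add2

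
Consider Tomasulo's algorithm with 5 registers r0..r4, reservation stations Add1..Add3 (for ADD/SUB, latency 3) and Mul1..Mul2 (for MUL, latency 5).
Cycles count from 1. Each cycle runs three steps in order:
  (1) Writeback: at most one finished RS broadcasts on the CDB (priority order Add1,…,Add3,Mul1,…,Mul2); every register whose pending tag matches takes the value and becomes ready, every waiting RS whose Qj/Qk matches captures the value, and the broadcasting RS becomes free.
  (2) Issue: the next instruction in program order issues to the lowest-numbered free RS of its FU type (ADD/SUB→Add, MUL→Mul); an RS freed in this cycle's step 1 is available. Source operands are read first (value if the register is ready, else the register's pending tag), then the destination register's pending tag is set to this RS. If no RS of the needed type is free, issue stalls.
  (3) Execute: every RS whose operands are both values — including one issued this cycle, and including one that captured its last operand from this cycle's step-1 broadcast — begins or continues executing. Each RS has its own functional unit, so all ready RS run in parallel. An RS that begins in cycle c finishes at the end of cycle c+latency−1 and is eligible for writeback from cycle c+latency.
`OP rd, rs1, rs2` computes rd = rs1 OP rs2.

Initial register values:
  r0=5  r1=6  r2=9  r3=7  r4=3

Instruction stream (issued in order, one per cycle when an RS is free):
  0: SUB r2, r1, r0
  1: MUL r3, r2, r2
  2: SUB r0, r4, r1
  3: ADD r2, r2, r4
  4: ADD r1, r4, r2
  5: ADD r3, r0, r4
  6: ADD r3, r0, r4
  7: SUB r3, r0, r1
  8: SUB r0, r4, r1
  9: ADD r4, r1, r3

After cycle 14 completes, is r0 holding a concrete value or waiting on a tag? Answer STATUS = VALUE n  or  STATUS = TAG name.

STATUS = VALUE -4

  c1: issue SUB r2<-Add1  regs: r0:5,r1:6,r2:Add1,r3:7,r4:3
  c2: issue MUL r3<-Mul1  regs: r0:5,r1:6,r2:Add1,r3:Mul1,r4:3
  c3: issue SUB r0<-Add2  regs: r0:Add2,r1:6,r2:Add1,r3:Mul1,r4:3
  c4: CDB Add1=1; issue ADD r2<-Add1  regs: r0:Add2,r1:6,r2:Add1,r3:Mul1,r4:3
  c5: issue ADD r1<-Add3  regs: r0:Add2,r1:Add3,r2:Add1,r3:Mul1,r4:3
  c6: CDB Add2=-3; issue ADD r3<-Add2  regs: r0:-3,r1:Add3,r2:Add1,r3:Add2,r4:3
  c7: CDB Add1=4; issue ADD r3<-Add1  regs: r0:-3,r1:Add3,r2:4,r3:Add1,r4:3
  c8: stall  regs: r0:-3,r1:Add3,r2:4,r3:Add1,r4:3
  c9: CDB Add2=0; issue SUB r3<-Add2  regs: r0:-3,r1:Add3,r2:4,r3:Add2,r4:3
  c10: CDB Add1=0; issue SUB r0<-Add1  regs: r0:Add1,r1:Add3,r2:4,r3:Add2,r4:3
  c11: CDB Add3=7; issue ADD r4<-Add3  regs: r0:Add1,r1:7,r2:4,r3:Add2,r4:Add3
  c12: CDB Mul1=1  regs: r0:Add1,r1:7,r2:4,r3:Add2,r4:Add3
  c13: -  regs: r0:Add1,r1:7,r2:4,r3:Add2,r4:Add3
  c14: CDB Add1=-4  regs: r0:-4,r1:7,r2:4,r3:Add2,r4:Add3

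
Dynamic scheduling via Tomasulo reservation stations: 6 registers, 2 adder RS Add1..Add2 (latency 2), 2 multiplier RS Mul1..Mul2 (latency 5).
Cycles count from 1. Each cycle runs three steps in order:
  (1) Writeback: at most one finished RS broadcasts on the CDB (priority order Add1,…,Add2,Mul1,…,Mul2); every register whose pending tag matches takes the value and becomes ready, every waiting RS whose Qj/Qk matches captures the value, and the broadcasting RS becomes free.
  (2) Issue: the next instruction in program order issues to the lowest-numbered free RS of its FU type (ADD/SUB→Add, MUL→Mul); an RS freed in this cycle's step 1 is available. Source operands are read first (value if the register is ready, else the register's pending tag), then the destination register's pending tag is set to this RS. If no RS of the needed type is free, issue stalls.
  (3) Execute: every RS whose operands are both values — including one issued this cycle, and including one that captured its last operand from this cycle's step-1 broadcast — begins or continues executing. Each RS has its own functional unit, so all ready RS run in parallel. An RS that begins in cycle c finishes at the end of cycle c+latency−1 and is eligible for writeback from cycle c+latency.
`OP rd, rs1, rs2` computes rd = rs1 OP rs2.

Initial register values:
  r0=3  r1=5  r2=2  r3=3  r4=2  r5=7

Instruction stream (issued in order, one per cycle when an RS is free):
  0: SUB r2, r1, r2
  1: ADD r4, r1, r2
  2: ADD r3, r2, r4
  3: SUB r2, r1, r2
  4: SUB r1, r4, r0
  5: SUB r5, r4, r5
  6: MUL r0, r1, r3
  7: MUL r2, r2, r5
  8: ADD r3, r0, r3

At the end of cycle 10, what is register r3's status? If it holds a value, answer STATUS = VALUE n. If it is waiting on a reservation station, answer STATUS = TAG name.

STATUS = VALUE 11

  c1: issue SUB r2<-Add1  regs: r0:3,r1:5,r2:Add1,r3:3,r4:2,r5:7
  c2: issue ADD r4<-Add2  regs: r0:3,r1:5,r2:Add1,r3:3,r4:Add2,r5:7
  c3: CDB Add1=3; issue ADD r3<-Add1  regs: r0:3,r1:5,r2:3,r3:Add1,r4:Add2,r5:7
  c4: stall  regs: r0:3,r1:5,r2:3,r3:Add1,r4:Add2,r5:7
  c5: CDB Add2=8; issue SUB r2<-Add2  regs: r0:3,r1:5,r2:Add2,r3:Add1,r4:8,r5:7
  c6: stall  regs: r0:3,r1:5,r2:Add2,r3:Add1,r4:8,r5:7
  c7: CDB Add1=11; issue SUB r1<-Add1  regs: r0:3,r1:Add1,r2:Add2,r3:11,r4:8,r5:7
  c8: CDB Add2=2; issue SUB r5<-Add2  regs: r0:3,r1:Add1,r2:2,r3:11,r4:8,r5:Add2
  c9: CDB Add1=5; issue MUL r0<-Mul1  regs: r0:Mul1,r1:5,r2:2,r3:11,r4:8,r5:Add2
  c10: CDB Add2=1; issue MUL r2<-Mul2  regs: r0:Mul1,r1:5,r2:Mul2,r3:11,r4:8,r5:1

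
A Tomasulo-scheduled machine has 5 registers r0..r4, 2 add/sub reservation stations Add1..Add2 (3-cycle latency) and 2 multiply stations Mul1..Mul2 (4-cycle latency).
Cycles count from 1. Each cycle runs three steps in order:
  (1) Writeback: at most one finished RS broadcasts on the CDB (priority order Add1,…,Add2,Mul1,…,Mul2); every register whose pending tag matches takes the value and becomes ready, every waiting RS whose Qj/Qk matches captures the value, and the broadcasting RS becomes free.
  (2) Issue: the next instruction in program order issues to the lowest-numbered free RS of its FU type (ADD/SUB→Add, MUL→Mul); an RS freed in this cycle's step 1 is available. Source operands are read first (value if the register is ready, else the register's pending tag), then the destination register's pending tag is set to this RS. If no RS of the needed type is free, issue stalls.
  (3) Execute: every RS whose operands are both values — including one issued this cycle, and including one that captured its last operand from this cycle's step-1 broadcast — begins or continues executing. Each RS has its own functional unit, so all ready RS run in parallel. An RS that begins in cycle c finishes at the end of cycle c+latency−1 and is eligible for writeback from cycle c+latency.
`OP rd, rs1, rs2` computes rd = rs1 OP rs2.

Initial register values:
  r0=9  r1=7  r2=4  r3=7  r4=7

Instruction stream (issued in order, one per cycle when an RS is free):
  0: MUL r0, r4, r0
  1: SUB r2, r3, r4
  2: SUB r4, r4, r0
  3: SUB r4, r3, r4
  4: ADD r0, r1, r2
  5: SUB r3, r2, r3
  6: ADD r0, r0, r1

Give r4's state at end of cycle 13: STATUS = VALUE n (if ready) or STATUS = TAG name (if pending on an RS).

  c1: issue MUL r0<-Mul1  regs: r0:Mul1,r1:7,r2:4,r3:7,r4:7
  c2: issue SUB r2<-Add1  regs: r0:Mul1,r1:7,r2:Add1,r3:7,r4:7
  c3: issue SUB r4<-Add2  regs: r0:Mul1,r1:7,r2:Add1,r3:7,r4:Add2
  c4: stall  regs: r0:Mul1,r1:7,r2:Add1,r3:7,r4:Add2
  c5: CDB Add1=0; issue SUB r4<-Add1  regs: r0:Mul1,r1:7,r2:0,r3:7,r4:Add1
  c6: CDB Mul1=63; stall  regs: r0:63,r1:7,r2:0,r3:7,r4:Add1
  c7: stall  regs: r0:63,r1:7,r2:0,r3:7,r4:Add1
  c8: stall  regs: r0:63,r1:7,r2:0,r3:7,r4:Add1
  c9: CDB Add2=-56; issue ADD r0<-Add2  regs: r0:Add2,r1:7,r2:0,r3:7,r4:Add1
  c10: stall  regs: r0:Add2,r1:7,r2:0,r3:7,r4:Add1
  c11: stall  regs: r0:Add2,r1:7,r2:0,r3:7,r4:Add1
  c12: CDB Add1=63; issue SUB r3<-Add1  regs: r0:Add2,r1:7,r2:0,r3:Add1,r4:63
  c13: CDB Add2=7; issue ADD r0<-Add2  regs: r0:Add2,r1:7,r2:0,r3:Add1,r4:63

STATUS = VALUE 63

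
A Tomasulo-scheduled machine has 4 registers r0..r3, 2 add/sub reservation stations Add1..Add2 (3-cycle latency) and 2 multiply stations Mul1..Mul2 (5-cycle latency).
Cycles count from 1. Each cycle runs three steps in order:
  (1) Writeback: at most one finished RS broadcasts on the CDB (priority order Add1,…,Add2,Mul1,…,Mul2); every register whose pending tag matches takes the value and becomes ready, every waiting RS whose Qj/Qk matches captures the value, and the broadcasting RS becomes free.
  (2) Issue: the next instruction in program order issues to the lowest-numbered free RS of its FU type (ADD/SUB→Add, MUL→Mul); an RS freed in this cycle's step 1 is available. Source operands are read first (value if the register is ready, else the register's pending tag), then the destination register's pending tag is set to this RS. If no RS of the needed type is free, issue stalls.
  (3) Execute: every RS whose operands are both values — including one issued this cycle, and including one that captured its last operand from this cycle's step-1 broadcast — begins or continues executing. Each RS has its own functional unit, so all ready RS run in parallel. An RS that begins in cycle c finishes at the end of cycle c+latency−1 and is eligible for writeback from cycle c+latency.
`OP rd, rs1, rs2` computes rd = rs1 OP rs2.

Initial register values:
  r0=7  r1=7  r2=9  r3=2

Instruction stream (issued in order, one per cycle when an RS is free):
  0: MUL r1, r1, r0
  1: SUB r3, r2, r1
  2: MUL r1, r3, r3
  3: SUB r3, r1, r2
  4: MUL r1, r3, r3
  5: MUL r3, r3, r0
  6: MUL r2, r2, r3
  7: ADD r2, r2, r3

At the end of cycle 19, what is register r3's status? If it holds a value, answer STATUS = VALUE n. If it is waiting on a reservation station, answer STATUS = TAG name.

STATUS = TAG Mul2

cycle 1: issue MUL r1<-Mul1 // r0:7,r1:Mul1,r2:9,r3:2
cycle 2: issue SUB r3<-Add1 // r0:7,r1:Mul1,r2:9,r3:Add1
cycle 3: issue MUL r1<-Mul2 // r0:7,r1:Mul2,r2:9,r3:Add1
cycle 4: issue SUB r3<-Add2 // r0:7,r1:Mul2,r2:9,r3:Add2
cycle 5: stall // r0:7,r1:Mul2,r2:9,r3:Add2
cycle 6: CDB Mul1=49; issue MUL r1<-Mul1 // r0:7,r1:Mul1,r2:9,r3:Add2
cycle 7: stall // r0:7,r1:Mul1,r2:9,r3:Add2
cycle 8: stall // r0:7,r1:Mul1,r2:9,r3:Add2
cycle 9: CDB Add1=-40; stall // r0:7,r1:Mul1,r2:9,r3:Add2
cycle 10: stall // r0:7,r1:Mul1,r2:9,r3:Add2
cycle 11: stall // r0:7,r1:Mul1,r2:9,r3:Add2
cycle 12: stall // r0:7,r1:Mul1,r2:9,r3:Add2
cycle 13: stall // r0:7,r1:Mul1,r2:9,r3:Add2
cycle 14: CDB Mul2=1600; issue MUL r3<-Mul2 // r0:7,r1:Mul1,r2:9,r3:Mul2
cycle 15: stall // r0:7,r1:Mul1,r2:9,r3:Mul2
cycle 16: stall // r0:7,r1:Mul1,r2:9,r3:Mul2
cycle 17: CDB Add2=1591; stall // r0:7,r1:Mul1,r2:9,r3:Mul2
cycle 18: stall // r0:7,r1:Mul1,r2:9,r3:Mul2
cycle 19: stall // r0:7,r1:Mul1,r2:9,r3:Mul2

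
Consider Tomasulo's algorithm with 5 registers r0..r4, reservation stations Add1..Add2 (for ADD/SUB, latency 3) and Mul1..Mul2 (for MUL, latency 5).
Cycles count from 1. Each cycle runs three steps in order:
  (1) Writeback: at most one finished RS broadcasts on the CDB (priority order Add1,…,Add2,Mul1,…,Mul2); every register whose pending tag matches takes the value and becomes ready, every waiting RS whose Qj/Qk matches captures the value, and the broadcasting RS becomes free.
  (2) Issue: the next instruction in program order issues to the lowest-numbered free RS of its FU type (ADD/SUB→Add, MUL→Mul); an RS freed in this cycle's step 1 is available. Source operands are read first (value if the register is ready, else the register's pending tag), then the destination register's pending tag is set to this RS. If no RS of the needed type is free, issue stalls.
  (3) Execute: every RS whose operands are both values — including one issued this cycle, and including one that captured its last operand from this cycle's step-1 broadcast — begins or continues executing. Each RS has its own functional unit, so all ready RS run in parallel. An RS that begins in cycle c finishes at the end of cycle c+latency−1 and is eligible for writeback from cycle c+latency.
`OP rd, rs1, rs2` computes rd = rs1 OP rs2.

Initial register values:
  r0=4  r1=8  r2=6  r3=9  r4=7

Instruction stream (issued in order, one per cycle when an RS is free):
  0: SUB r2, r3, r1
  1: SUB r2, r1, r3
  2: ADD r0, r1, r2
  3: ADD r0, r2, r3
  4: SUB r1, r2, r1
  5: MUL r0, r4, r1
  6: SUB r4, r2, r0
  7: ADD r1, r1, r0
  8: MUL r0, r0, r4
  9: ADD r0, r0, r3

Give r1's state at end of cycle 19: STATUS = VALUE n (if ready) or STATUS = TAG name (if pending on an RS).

c1: issue SUB r2<-Add1 | r0:4,r1:8,r2:Add1,r3:9,r4:7
c2: issue SUB r2<-Add2 | r0:4,r1:8,r2:Add2,r3:9,r4:7
c3: stall | r0:4,r1:8,r2:Add2,r3:9,r4:7
c4: CDB Add1=1; issue ADD r0<-Add1 | r0:Add1,r1:8,r2:Add2,r3:9,r4:7
c5: CDB Add2=-1; issue ADD r0<-Add2 | r0:Add2,r1:8,r2:-1,r3:9,r4:7
c6: stall | r0:Add2,r1:8,r2:-1,r3:9,r4:7
c7: stall | r0:Add2,r1:8,r2:-1,r3:9,r4:7
c8: CDB Add1=7; issue SUB r1<-Add1 | r0:Add2,r1:Add1,r2:-1,r3:9,r4:7
c9: CDB Add2=8; issue MUL r0<-Mul1 | r0:Mul1,r1:Add1,r2:-1,r3:9,r4:7
c10: issue SUB r4<-Add2 | r0:Mul1,r1:Add1,r2:-1,r3:9,r4:Add2
c11: CDB Add1=-9; issue ADD r1<-Add1 | r0:Mul1,r1:Add1,r2:-1,r3:9,r4:Add2
c12: issue MUL r0<-Mul2 | r0:Mul2,r1:Add1,r2:-1,r3:9,r4:Add2
c13: stall | r0:Mul2,r1:Add1,r2:-1,r3:9,r4:Add2
c14: stall | r0:Mul2,r1:Add1,r2:-1,r3:9,r4:Add2
c15: stall | r0:Mul2,r1:Add1,r2:-1,r3:9,r4:Add2
c16: CDB Mul1=-63; stall | r0:Mul2,r1:Add1,r2:-1,r3:9,r4:Add2
c17: stall | r0:Mul2,r1:Add1,r2:-1,r3:9,r4:Add2
c18: stall | r0:Mul2,r1:Add1,r2:-1,r3:9,r4:Add2
c19: CDB Add1=-72; issue ADD r0<-Add1 | r0:Add1,r1:-72,r2:-1,r3:9,r4:Add2

STATUS = VALUE -72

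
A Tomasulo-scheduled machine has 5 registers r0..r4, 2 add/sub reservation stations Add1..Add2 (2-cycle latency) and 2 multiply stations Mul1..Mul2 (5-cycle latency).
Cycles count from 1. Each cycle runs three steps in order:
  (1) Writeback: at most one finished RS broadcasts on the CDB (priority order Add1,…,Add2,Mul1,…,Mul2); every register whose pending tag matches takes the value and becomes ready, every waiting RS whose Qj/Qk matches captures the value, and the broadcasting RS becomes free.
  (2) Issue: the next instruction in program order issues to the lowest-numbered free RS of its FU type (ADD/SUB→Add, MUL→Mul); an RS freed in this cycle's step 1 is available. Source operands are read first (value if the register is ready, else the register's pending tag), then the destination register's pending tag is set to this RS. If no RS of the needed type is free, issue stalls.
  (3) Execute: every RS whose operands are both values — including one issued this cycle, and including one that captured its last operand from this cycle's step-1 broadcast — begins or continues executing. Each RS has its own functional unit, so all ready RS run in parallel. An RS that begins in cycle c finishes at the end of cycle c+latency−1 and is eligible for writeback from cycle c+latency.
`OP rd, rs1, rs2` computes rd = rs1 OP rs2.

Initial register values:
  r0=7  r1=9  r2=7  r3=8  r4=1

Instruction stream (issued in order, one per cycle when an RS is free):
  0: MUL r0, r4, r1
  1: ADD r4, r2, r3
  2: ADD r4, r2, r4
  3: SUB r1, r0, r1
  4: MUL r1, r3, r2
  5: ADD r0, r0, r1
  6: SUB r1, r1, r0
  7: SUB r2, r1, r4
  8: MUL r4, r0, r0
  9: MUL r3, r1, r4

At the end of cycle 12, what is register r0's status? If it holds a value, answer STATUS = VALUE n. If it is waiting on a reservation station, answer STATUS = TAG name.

c1: issue MUL r0<-Mul1 | r0:Mul1,r1:9,r2:7,r3:8,r4:1
c2: issue ADD r4<-Add1 | r0:Mul1,r1:9,r2:7,r3:8,r4:Add1
c3: issue ADD r4<-Add2 | r0:Mul1,r1:9,r2:7,r3:8,r4:Add2
c4: CDB Add1=15; issue SUB r1<-Add1 | r0:Mul1,r1:Add1,r2:7,r3:8,r4:Add2
c5: issue MUL r1<-Mul2 | r0:Mul1,r1:Mul2,r2:7,r3:8,r4:Add2
c6: CDB Add2=22; issue ADD r0<-Add2 | r0:Add2,r1:Mul2,r2:7,r3:8,r4:22
c7: CDB Mul1=9; stall | r0:Add2,r1:Mul2,r2:7,r3:8,r4:22
c8: stall | r0:Add2,r1:Mul2,r2:7,r3:8,r4:22
c9: CDB Add1=0; issue SUB r1<-Add1 | r0:Add2,r1:Add1,r2:7,r3:8,r4:22
c10: CDB Mul2=56; stall | r0:Add2,r1:Add1,r2:7,r3:8,r4:22
c11: stall | r0:Add2,r1:Add1,r2:7,r3:8,r4:22
c12: CDB Add2=65; issue SUB r2<-Add2 | r0:65,r1:Add1,r2:Add2,r3:8,r4:22

STATUS = VALUE 65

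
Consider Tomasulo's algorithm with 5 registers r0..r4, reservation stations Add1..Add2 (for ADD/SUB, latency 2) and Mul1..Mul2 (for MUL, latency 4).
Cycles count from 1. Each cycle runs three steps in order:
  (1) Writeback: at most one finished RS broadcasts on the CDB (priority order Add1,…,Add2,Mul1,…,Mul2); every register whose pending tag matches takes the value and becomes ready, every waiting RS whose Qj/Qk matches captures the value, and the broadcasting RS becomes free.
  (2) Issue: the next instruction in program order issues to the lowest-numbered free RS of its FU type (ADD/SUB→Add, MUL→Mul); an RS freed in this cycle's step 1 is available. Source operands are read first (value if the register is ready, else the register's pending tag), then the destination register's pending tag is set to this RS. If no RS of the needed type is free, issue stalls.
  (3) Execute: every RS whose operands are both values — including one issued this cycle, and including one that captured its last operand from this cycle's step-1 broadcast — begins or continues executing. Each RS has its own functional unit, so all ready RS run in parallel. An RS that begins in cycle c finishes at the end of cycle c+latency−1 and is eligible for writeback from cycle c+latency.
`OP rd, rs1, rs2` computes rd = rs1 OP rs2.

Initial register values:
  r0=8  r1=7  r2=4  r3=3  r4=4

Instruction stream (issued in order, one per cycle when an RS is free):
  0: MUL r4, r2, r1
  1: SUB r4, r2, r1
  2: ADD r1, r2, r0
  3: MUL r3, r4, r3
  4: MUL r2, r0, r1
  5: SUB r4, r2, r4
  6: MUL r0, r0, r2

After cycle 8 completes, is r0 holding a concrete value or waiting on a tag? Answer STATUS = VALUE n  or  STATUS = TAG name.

STATUS = TAG Mul2

cycle 1: issue MUL r4<-Mul1 // r0:8,r1:7,r2:4,r3:3,r4:Mul1
cycle 2: issue SUB r4<-Add1 // r0:8,r1:7,r2:4,r3:3,r4:Add1
cycle 3: issue ADD r1<-Add2 // r0:8,r1:Add2,r2:4,r3:3,r4:Add1
cycle 4: CDB Add1=-3; issue MUL r3<-Mul2 // r0:8,r1:Add2,r2:4,r3:Mul2,r4:-3
cycle 5: CDB Add2=12; stall // r0:8,r1:12,r2:4,r3:Mul2,r4:-3
cycle 6: CDB Mul1=28; issue MUL r2<-Mul1 // r0:8,r1:12,r2:Mul1,r3:Mul2,r4:-3
cycle 7: issue SUB r4<-Add1 // r0:8,r1:12,r2:Mul1,r3:Mul2,r4:Add1
cycle 8: CDB Mul2=-9; issue MUL r0<-Mul2 // r0:Mul2,r1:12,r2:Mul1,r3:-9,r4:Add1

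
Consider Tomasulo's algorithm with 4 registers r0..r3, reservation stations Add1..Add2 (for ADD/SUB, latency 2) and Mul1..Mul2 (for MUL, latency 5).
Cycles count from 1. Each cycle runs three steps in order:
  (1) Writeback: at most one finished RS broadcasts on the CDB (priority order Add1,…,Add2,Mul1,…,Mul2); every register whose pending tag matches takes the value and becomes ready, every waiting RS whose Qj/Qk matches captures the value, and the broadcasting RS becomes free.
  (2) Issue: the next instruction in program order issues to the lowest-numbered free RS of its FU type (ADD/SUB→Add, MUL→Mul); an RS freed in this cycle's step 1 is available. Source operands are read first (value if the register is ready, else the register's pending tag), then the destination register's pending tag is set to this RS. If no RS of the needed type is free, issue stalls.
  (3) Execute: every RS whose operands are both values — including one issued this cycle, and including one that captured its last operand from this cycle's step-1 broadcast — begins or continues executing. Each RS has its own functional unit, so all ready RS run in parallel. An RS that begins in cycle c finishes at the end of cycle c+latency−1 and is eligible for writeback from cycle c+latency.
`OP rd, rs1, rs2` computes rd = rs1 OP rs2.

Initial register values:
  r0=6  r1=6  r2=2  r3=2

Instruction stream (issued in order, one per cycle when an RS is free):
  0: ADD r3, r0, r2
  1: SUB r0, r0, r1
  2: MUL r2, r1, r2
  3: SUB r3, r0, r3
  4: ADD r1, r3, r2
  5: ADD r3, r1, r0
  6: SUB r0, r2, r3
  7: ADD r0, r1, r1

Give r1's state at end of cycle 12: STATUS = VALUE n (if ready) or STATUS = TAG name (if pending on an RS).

STATUS = VALUE 4

c1: issue ADD r3<-Add1 | r0:6,r1:6,r2:2,r3:Add1
c2: issue SUB r0<-Add2 | r0:Add2,r1:6,r2:2,r3:Add1
c3: CDB Add1=8; issue MUL r2<-Mul1 | r0:Add2,r1:6,r2:Mul1,r3:8
c4: CDB Add2=0; issue SUB r3<-Add1 | r0:0,r1:6,r2:Mul1,r3:Add1
c5: issue ADD r1<-Add2 | r0:0,r1:Add2,r2:Mul1,r3:Add1
c6: CDB Add1=-8; issue ADD r3<-Add1 | r0:0,r1:Add2,r2:Mul1,r3:Add1
c7: stall | r0:0,r1:Add2,r2:Mul1,r3:Add1
c8: CDB Mul1=12; stall | r0:0,r1:Add2,r2:12,r3:Add1
c9: stall | r0:0,r1:Add2,r2:12,r3:Add1
c10: CDB Add2=4; issue SUB r0<-Add2 | r0:Add2,r1:4,r2:12,r3:Add1
c11: stall | r0:Add2,r1:4,r2:12,r3:Add1
c12: CDB Add1=4; issue ADD r0<-Add1 | r0:Add1,r1:4,r2:12,r3:4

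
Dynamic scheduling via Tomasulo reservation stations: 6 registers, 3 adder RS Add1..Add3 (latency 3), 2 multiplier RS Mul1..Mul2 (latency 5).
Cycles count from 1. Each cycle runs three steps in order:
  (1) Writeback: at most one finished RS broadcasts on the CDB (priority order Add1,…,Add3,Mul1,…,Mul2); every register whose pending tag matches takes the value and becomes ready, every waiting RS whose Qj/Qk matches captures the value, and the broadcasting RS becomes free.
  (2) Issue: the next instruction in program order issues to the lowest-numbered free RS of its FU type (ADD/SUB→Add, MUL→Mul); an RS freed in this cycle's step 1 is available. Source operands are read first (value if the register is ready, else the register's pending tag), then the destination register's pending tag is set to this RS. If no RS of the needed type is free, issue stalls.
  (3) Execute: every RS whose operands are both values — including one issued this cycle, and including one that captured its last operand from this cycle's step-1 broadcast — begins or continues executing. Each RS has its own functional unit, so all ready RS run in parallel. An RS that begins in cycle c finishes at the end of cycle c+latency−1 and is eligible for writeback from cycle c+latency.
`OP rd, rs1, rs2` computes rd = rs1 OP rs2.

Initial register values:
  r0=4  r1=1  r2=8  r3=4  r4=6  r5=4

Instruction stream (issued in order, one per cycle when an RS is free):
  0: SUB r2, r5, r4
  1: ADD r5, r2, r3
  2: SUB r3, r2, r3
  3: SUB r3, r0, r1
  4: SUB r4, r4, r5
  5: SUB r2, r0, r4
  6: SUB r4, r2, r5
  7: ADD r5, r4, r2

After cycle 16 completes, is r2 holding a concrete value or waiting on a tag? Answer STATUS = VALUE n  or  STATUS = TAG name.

cycle 1: issue SUB r2<-Add1 // r0:4,r1:1,r2:Add1,r3:4,r4:6,r5:4
cycle 2: issue ADD r5<-Add2 // r0:4,r1:1,r2:Add1,r3:4,r4:6,r5:Add2
cycle 3: issue SUB r3<-Add3 // r0:4,r1:1,r2:Add1,r3:Add3,r4:6,r5:Add2
cycle 4: CDB Add1=-2; issue SUB r3<-Add1 // r0:4,r1:1,r2:-2,r3:Add1,r4:6,r5:Add2
cycle 5: stall // r0:4,r1:1,r2:-2,r3:Add1,r4:6,r5:Add2
cycle 6: stall // r0:4,r1:1,r2:-2,r3:Add1,r4:6,r5:Add2
cycle 7: CDB Add1=3; issue SUB r4<-Add1 // r0:4,r1:1,r2:-2,r3:3,r4:Add1,r5:Add2
cycle 8: CDB Add2=2; issue SUB r2<-Add2 // r0:4,r1:1,r2:Add2,r3:3,r4:Add1,r5:2
cycle 9: CDB Add3=-6; issue SUB r4<-Add3 // r0:4,r1:1,r2:Add2,r3:3,r4:Add3,r5:2
cycle 10: stall // r0:4,r1:1,r2:Add2,r3:3,r4:Add3,r5:2
cycle 11: CDB Add1=4; issue ADD r5<-Add1 // r0:4,r1:1,r2:Add2,r3:3,r4:Add3,r5:Add1
cycle 12: - // r0:4,r1:1,r2:Add2,r3:3,r4:Add3,r5:Add1
cycle 13: - // r0:4,r1:1,r2:Add2,r3:3,r4:Add3,r5:Add1
cycle 14: CDB Add2=0 // r0:4,r1:1,r2:0,r3:3,r4:Add3,r5:Add1
cycle 15: - // r0:4,r1:1,r2:0,r3:3,r4:Add3,r5:Add1
cycle 16: - // r0:4,r1:1,r2:0,r3:3,r4:Add3,r5:Add1

STATUS = VALUE 0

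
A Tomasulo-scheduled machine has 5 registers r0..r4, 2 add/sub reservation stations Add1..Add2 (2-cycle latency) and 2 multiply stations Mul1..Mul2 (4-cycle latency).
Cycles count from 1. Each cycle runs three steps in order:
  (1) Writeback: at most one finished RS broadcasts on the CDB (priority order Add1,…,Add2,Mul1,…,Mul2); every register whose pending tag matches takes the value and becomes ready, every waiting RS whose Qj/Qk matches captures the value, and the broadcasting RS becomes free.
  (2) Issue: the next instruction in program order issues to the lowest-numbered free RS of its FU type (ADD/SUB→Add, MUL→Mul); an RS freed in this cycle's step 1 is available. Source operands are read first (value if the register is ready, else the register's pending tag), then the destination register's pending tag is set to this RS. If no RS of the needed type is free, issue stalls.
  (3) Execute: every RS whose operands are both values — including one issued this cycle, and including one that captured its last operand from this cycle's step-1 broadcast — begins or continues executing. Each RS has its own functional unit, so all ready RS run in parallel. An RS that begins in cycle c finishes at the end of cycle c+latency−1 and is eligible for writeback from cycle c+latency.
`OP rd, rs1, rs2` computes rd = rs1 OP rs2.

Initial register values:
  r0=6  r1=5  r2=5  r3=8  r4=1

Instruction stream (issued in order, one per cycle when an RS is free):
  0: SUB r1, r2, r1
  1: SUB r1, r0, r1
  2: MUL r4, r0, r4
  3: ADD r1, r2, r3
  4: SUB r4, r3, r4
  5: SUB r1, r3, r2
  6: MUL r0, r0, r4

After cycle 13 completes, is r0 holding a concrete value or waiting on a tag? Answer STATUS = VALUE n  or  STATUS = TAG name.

STATUS = VALUE 12

  c1: issue SUB r1<-Add1  regs: r0:6,r1:Add1,r2:5,r3:8,r4:1
  c2: issue SUB r1<-Add2  regs: r0:6,r1:Add2,r2:5,r3:8,r4:1
  c3: CDB Add1=0; issue MUL r4<-Mul1  regs: r0:6,r1:Add2,r2:5,r3:8,r4:Mul1
  c4: issue ADD r1<-Add1  regs: r0:6,r1:Add1,r2:5,r3:8,r4:Mul1
  c5: CDB Add2=6; issue SUB r4<-Add2  regs: r0:6,r1:Add1,r2:5,r3:8,r4:Add2
  c6: CDB Add1=13; issue SUB r1<-Add1  regs: r0:6,r1:Add1,r2:5,r3:8,r4:Add2
  c7: CDB Mul1=6; issue MUL r0<-Mul1  regs: r0:Mul1,r1:Add1,r2:5,r3:8,r4:Add2
  c8: CDB Add1=3  regs: r0:Mul1,r1:3,r2:5,r3:8,r4:Add2
  c9: CDB Add2=2  regs: r0:Mul1,r1:3,r2:5,r3:8,r4:2
  c10: -  regs: r0:Mul1,r1:3,r2:5,r3:8,r4:2
  c11: -  regs: r0:Mul1,r1:3,r2:5,r3:8,r4:2
  c12: -  regs: r0:Mul1,r1:3,r2:5,r3:8,r4:2
  c13: CDB Mul1=12  regs: r0:12,r1:3,r2:5,r3:8,r4:2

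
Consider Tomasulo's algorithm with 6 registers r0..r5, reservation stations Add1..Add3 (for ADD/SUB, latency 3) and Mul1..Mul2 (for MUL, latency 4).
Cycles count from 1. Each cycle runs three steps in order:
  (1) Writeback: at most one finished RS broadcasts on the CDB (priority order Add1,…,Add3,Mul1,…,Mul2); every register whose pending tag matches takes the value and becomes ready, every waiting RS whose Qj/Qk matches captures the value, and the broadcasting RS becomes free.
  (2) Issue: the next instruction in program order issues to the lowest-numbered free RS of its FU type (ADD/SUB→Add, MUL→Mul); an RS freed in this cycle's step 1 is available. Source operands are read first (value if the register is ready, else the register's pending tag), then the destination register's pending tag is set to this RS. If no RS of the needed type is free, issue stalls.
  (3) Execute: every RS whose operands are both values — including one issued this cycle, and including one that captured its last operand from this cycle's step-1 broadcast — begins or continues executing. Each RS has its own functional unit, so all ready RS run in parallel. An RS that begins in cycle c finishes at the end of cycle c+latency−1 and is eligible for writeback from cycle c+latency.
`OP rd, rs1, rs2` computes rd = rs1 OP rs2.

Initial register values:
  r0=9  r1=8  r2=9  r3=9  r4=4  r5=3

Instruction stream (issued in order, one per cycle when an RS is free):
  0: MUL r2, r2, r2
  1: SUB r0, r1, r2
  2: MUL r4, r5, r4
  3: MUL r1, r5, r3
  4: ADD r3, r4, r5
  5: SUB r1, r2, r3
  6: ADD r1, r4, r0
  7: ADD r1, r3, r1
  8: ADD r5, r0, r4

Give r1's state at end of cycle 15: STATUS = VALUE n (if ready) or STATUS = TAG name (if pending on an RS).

STATUS = VALUE -46

c1: issue MUL r2<-Mul1 | r0:9,r1:8,r2:Mul1,r3:9,r4:4,r5:3
c2: issue SUB r0<-Add1 | r0:Add1,r1:8,r2:Mul1,r3:9,r4:4,r5:3
c3: issue MUL r4<-Mul2 | r0:Add1,r1:8,r2:Mul1,r3:9,r4:Mul2,r5:3
c4: stall | r0:Add1,r1:8,r2:Mul1,r3:9,r4:Mul2,r5:3
c5: CDB Mul1=81; issue MUL r1<-Mul1 | r0:Add1,r1:Mul1,r2:81,r3:9,r4:Mul2,r5:3
c6: issue ADD r3<-Add2 | r0:Add1,r1:Mul1,r2:81,r3:Add2,r4:Mul2,r5:3
c7: CDB Mul2=12; issue SUB r1<-Add3 | r0:Add1,r1:Add3,r2:81,r3:Add2,r4:12,r5:3
c8: CDB Add1=-73; issue ADD r1<-Add1 | r0:-73,r1:Add1,r2:81,r3:Add2,r4:12,r5:3
c9: CDB Mul1=27; stall | r0:-73,r1:Add1,r2:81,r3:Add2,r4:12,r5:3
c10: CDB Add2=15; issue ADD r1<-Add2 | r0:-73,r1:Add2,r2:81,r3:15,r4:12,r5:3
c11: CDB Add1=-61; issue ADD r5<-Add1 | r0:-73,r1:Add2,r2:81,r3:15,r4:12,r5:Add1
c12: - | r0:-73,r1:Add2,r2:81,r3:15,r4:12,r5:Add1
c13: CDB Add3=66 | r0:-73,r1:Add2,r2:81,r3:15,r4:12,r5:Add1
c14: CDB Add1=-61 | r0:-73,r1:Add2,r2:81,r3:15,r4:12,r5:-61
c15: CDB Add2=-46 | r0:-73,r1:-46,r2:81,r3:15,r4:12,r5:-61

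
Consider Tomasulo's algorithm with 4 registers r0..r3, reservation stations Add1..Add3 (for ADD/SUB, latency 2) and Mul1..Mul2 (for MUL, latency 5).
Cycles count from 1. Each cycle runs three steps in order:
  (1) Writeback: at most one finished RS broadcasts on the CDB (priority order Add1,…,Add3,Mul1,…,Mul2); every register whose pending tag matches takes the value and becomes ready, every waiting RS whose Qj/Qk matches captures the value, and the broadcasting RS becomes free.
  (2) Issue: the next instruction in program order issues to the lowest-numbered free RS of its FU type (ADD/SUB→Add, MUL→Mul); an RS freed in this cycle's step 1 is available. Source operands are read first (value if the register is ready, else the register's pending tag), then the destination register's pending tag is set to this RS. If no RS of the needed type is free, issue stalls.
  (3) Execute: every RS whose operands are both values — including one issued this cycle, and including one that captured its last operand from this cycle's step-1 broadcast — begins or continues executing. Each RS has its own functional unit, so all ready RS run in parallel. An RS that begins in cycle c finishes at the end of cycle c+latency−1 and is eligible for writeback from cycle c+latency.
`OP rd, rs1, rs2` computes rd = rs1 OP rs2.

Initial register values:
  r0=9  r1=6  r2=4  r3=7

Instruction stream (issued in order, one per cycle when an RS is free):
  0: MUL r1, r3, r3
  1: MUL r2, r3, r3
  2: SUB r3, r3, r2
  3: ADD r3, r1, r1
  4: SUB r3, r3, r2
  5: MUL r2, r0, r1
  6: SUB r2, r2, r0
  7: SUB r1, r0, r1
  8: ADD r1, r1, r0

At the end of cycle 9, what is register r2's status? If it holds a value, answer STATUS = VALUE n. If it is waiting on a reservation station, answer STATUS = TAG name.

STATUS = TAG Add2

cycle 1: issue MUL r1<-Mul1 // r0:9,r1:Mul1,r2:4,r3:7
cycle 2: issue MUL r2<-Mul2 // r0:9,r1:Mul1,r2:Mul2,r3:7
cycle 3: issue SUB r3<-Add1 // r0:9,r1:Mul1,r2:Mul2,r3:Add1
cycle 4: issue ADD r3<-Add2 // r0:9,r1:Mul1,r2:Mul2,r3:Add2
cycle 5: issue SUB r3<-Add3 // r0:9,r1:Mul1,r2:Mul2,r3:Add3
cycle 6: CDB Mul1=49; issue MUL r2<-Mul1 // r0:9,r1:49,r2:Mul1,r3:Add3
cycle 7: CDB Mul2=49; stall // r0:9,r1:49,r2:Mul1,r3:Add3
cycle 8: CDB Add2=98; issue SUB r2<-Add2 // r0:9,r1:49,r2:Add2,r3:Add3
cycle 9: CDB Add1=-42; issue SUB r1<-Add1 // r0:9,r1:Add1,r2:Add2,r3:Add3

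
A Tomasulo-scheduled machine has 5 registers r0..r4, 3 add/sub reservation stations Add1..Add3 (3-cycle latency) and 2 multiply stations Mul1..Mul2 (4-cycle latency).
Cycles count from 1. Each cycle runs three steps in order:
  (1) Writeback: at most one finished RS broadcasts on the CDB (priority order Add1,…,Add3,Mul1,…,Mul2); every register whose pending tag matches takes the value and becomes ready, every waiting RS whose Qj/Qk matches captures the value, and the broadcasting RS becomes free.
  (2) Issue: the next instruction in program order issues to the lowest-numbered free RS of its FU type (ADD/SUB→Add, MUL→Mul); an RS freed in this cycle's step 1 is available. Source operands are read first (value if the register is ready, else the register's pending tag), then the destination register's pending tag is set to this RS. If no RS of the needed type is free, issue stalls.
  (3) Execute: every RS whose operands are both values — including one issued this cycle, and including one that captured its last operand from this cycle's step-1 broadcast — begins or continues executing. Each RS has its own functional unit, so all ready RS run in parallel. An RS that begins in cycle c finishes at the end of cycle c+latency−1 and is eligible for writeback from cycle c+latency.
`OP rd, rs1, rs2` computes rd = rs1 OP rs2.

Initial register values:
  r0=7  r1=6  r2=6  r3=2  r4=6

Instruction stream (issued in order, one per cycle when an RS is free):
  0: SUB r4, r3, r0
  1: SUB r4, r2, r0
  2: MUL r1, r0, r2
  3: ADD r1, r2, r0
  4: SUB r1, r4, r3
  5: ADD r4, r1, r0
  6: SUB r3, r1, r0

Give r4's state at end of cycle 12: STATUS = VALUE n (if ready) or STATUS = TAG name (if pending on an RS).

STATUS = VALUE 4

  c1: issue SUB r4<-Add1  regs: r0:7,r1:6,r2:6,r3:2,r4:Add1
  c2: issue SUB r4<-Add2  regs: r0:7,r1:6,r2:6,r3:2,r4:Add2
  c3: issue MUL r1<-Mul1  regs: r0:7,r1:Mul1,r2:6,r3:2,r4:Add2
  c4: CDB Add1=-5; issue ADD r1<-Add1  regs: r0:7,r1:Add1,r2:6,r3:2,r4:Add2
  c5: CDB Add2=-1; issue SUB r1<-Add2  regs: r0:7,r1:Add2,r2:6,r3:2,r4:-1
  c6: issue ADD r4<-Add3  regs: r0:7,r1:Add2,r2:6,r3:2,r4:Add3
  c7: CDB Add1=13; issue SUB r3<-Add1  regs: r0:7,r1:Add2,r2:6,r3:Add1,r4:Add3
  c8: CDB Add2=-3  regs: r0:7,r1:-3,r2:6,r3:Add1,r4:Add3
  c9: CDB Mul1=42  regs: r0:7,r1:-3,r2:6,r3:Add1,r4:Add3
  c10: -  regs: r0:7,r1:-3,r2:6,r3:Add1,r4:Add3
  c11: CDB Add1=-10  regs: r0:7,r1:-3,r2:6,r3:-10,r4:Add3
  c12: CDB Add3=4  regs: r0:7,r1:-3,r2:6,r3:-10,r4:4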